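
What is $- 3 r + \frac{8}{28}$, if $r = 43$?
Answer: $- \frac{901}{7} \approx -128.71$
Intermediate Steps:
$- 3 r + \frac{8}{28} = \left(-3\right) 43 + \frac{8}{28} = -129 + 8 \cdot \frac{1}{28} = -129 + \frac{2}{7} = - \frac{901}{7}$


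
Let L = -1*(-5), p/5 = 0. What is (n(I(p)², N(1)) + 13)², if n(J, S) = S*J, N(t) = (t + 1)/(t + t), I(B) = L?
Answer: 1444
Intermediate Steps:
p = 0 (p = 5*0 = 0)
L = 5
I(B) = 5
N(t) = (1 + t)/(2*t) (N(t) = (1 + t)/((2*t)) = (1 + t)*(1/(2*t)) = (1 + t)/(2*t))
n(J, S) = J*S
(n(I(p)², N(1)) + 13)² = (5²*((½)*(1 + 1)/1) + 13)² = (25*((½)*1*2) + 13)² = (25*1 + 13)² = (25 + 13)² = 38² = 1444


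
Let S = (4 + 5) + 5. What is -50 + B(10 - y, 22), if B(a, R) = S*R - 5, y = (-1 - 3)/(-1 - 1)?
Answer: 253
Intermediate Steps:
S = 14 (S = 9 + 5 = 14)
y = 2 (y = -4/(-2) = -4*(-½) = 2)
B(a, R) = -5 + 14*R (B(a, R) = 14*R - 5 = -5 + 14*R)
-50 + B(10 - y, 22) = -50 + (-5 + 14*22) = -50 + (-5 + 308) = -50 + 303 = 253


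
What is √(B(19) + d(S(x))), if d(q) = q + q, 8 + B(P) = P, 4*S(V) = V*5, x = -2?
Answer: √6 ≈ 2.4495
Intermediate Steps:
S(V) = 5*V/4 (S(V) = (V*5)/4 = (5*V)/4 = 5*V/4)
B(P) = -8 + P
d(q) = 2*q
√(B(19) + d(S(x))) = √((-8 + 19) + 2*((5/4)*(-2))) = √(11 + 2*(-5/2)) = √(11 - 5) = √6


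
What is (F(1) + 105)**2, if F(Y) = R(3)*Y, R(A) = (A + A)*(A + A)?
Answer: 19881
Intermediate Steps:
R(A) = 4*A**2 (R(A) = (2*A)*(2*A) = 4*A**2)
F(Y) = 36*Y (F(Y) = (4*3**2)*Y = (4*9)*Y = 36*Y)
(F(1) + 105)**2 = (36*1 + 105)**2 = (36 + 105)**2 = 141**2 = 19881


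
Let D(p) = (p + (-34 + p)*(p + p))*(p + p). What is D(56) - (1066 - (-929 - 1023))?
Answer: 279222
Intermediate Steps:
D(p) = 2*p*(p + 2*p*(-34 + p)) (D(p) = (p + (-34 + p)*(2*p))*(2*p) = (p + 2*p*(-34 + p))*(2*p) = 2*p*(p + 2*p*(-34 + p)))
D(56) - (1066 - (-929 - 1023)) = 56²*(-134 + 4*56) - (1066 - (-929 - 1023)) = 3136*(-134 + 224) - (1066 - 1*(-1952)) = 3136*90 - (1066 + 1952) = 282240 - 1*3018 = 282240 - 3018 = 279222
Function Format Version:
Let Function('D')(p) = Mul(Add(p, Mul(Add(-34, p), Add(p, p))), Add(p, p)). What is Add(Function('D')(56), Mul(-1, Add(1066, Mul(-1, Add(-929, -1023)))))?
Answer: 279222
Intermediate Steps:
Function('D')(p) = Mul(2, p, Add(p, Mul(2, p, Add(-34, p)))) (Function('D')(p) = Mul(Add(p, Mul(Add(-34, p), Mul(2, p))), Mul(2, p)) = Mul(Add(p, Mul(2, p, Add(-34, p))), Mul(2, p)) = Mul(2, p, Add(p, Mul(2, p, Add(-34, p)))))
Add(Function('D')(56), Mul(-1, Add(1066, Mul(-1, Add(-929, -1023))))) = Add(Mul(Pow(56, 2), Add(-134, Mul(4, 56))), Mul(-1, Add(1066, Mul(-1, Add(-929, -1023))))) = Add(Mul(3136, Add(-134, 224)), Mul(-1, Add(1066, Mul(-1, -1952)))) = Add(Mul(3136, 90), Mul(-1, Add(1066, 1952))) = Add(282240, Mul(-1, 3018)) = Add(282240, -3018) = 279222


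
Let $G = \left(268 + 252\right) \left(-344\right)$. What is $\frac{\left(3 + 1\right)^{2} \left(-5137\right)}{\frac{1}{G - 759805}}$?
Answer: $77152397520$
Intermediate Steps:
$G = -178880$ ($G = 520 \left(-344\right) = -178880$)
$\frac{\left(3 + 1\right)^{2} \left(-5137\right)}{\frac{1}{G - 759805}} = \frac{\left(3 + 1\right)^{2} \left(-5137\right)}{\frac{1}{-178880 - 759805}} = \frac{4^{2} \left(-5137\right)}{\frac{1}{-938685}} = \frac{16 \left(-5137\right)}{- \frac{1}{938685}} = \left(-82192\right) \left(-938685\right) = 77152397520$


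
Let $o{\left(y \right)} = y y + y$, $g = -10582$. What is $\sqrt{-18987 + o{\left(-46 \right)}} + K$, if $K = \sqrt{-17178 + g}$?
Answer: $i \left(\sqrt{16917} + 4 \sqrt{1735}\right) \approx 296.68 i$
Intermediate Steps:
$o{\left(y \right)} = y + y^{2}$ ($o{\left(y \right)} = y^{2} + y = y + y^{2}$)
$K = 4 i \sqrt{1735}$ ($K = \sqrt{-17178 - 10582} = \sqrt{-27760} = 4 i \sqrt{1735} \approx 166.61 i$)
$\sqrt{-18987 + o{\left(-46 \right)}} + K = \sqrt{-18987 - 46 \left(1 - 46\right)} + 4 i \sqrt{1735} = \sqrt{-18987 - -2070} + 4 i \sqrt{1735} = \sqrt{-18987 + 2070} + 4 i \sqrt{1735} = \sqrt{-16917} + 4 i \sqrt{1735} = i \sqrt{16917} + 4 i \sqrt{1735}$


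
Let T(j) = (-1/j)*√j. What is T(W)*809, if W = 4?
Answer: -809/2 ≈ -404.50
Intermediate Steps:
T(j) = -1/√j
T(W)*809 = -1/√4*809 = -1*½*809 = -½*809 = -809/2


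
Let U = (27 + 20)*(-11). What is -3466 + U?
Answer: -3983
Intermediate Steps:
U = -517 (U = 47*(-11) = -517)
-3466 + U = -3466 - 517 = -3983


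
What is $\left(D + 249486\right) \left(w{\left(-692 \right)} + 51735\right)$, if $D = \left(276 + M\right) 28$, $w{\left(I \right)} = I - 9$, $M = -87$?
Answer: $13002340452$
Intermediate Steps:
$w{\left(I \right)} = -9 + I$ ($w{\left(I \right)} = I - 9 = -9 + I$)
$D = 5292$ ($D = \left(276 - 87\right) 28 = 189 \cdot 28 = 5292$)
$\left(D + 249486\right) \left(w{\left(-692 \right)} + 51735\right) = \left(5292 + 249486\right) \left(\left(-9 - 692\right) + 51735\right) = 254778 \left(-701 + 51735\right) = 254778 \cdot 51034 = 13002340452$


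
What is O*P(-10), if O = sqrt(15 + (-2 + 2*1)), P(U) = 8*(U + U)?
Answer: -160*sqrt(15) ≈ -619.68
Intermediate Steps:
P(U) = 16*U (P(U) = 8*(2*U) = 16*U)
O = sqrt(15) (O = sqrt(15 + (-2 + 2)) = sqrt(15 + 0) = sqrt(15) ≈ 3.8730)
O*P(-10) = sqrt(15)*(16*(-10)) = sqrt(15)*(-160) = -160*sqrt(15)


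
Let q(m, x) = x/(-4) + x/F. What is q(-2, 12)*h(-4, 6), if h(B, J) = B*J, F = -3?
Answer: 168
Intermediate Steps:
q(m, x) = -7*x/12 (q(m, x) = x/(-4) + x/(-3) = x*(-1/4) + x*(-1/3) = -x/4 - x/3 = -7*x/12)
q(-2, 12)*h(-4, 6) = (-7/12*12)*(-4*6) = -7*(-24) = 168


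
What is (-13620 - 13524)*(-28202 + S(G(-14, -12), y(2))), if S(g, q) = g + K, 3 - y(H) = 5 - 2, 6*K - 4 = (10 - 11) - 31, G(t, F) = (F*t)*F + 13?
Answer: 820011192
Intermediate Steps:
G(t, F) = 13 + t*F² (G(t, F) = t*F² + 13 = 13 + t*F²)
K = -14/3 (K = ⅔ + ((10 - 11) - 31)/6 = ⅔ + (-1 - 31)/6 = ⅔ + (⅙)*(-32) = ⅔ - 16/3 = -14/3 ≈ -4.6667)
y(H) = 0 (y(H) = 3 - (5 - 2) = 3 - 1*3 = 3 - 3 = 0)
S(g, q) = -14/3 + g (S(g, q) = g - 14/3 = -14/3 + g)
(-13620 - 13524)*(-28202 + S(G(-14, -12), y(2))) = (-13620 - 13524)*(-28202 + (-14/3 + (13 - 14*(-12)²))) = -27144*(-28202 + (-14/3 + (13 - 14*144))) = -27144*(-28202 + (-14/3 + (13 - 2016))) = -27144*(-28202 + (-14/3 - 2003)) = -27144*(-28202 - 6023/3) = -27144*(-90629/3) = 820011192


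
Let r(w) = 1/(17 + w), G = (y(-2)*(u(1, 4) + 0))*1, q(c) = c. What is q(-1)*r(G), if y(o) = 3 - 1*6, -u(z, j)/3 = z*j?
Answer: -1/53 ≈ -0.018868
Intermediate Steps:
u(z, j) = -3*j*z (u(z, j) = -3*z*j = -3*j*z)
y(o) = -3 (y(o) = 3 - 6 = -3)
G = 36 (G = -3*(-3*4*1 + 0)*1 = -3*(-12 + 0)*1 = -3*(-12)*1 = 36*1 = 36)
q(-1)*r(G) = -1/(17 + 36) = -1/53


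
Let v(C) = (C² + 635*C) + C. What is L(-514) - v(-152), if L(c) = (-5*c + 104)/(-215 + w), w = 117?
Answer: 514785/7 ≈ 73541.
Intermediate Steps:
L(c) = -52/49 + 5*c/98 (L(c) = (-5*c + 104)/(-215 + 117) = (104 - 5*c)/(-98) = (104 - 5*c)*(-1/98) = -52/49 + 5*c/98)
v(C) = C² + 636*C
L(-514) - v(-152) = (-52/49 + (5/98)*(-514)) - (-152)*(636 - 152) = (-52/49 - 1285/49) - (-152)*484 = -191/7 - 1*(-73568) = -191/7 + 73568 = 514785/7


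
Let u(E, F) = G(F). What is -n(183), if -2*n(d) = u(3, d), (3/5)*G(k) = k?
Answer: 305/2 ≈ 152.50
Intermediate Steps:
G(k) = 5*k/3
u(E, F) = 5*F/3
n(d) = -5*d/6
-n(183) = -(-5)*183/6 = -1*(-305/2) = 305/2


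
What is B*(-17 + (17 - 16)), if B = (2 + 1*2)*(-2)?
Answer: 128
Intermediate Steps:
B = -8 (B = (2 + 2)*(-2) = 4*(-2) = -8)
B*(-17 + (17 - 16)) = -8*(-17 + (17 - 16)) = -8*(-17 + 1) = -8*(-16) = 128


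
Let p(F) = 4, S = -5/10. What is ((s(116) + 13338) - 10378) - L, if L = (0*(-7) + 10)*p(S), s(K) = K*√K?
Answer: 2920 + 232*√29 ≈ 4169.4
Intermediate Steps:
S = -½ (S = -5*⅒ = -½ ≈ -0.50000)
s(K) = K^(3/2)
L = 40 (L = (0*(-7) + 10)*4 = (0 + 10)*4 = 10*4 = 40)
((s(116) + 13338) - 10378) - L = ((116^(3/2) + 13338) - 10378) - 1*40 = ((232*√29 + 13338) - 10378) - 40 = ((13338 + 232*√29) - 10378) - 40 = (2960 + 232*√29) - 40 = 2920 + 232*√29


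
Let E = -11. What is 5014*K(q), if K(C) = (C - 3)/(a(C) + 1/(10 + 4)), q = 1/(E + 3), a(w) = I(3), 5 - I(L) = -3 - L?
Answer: -87745/62 ≈ -1415.2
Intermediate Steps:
I(L) = 8 + L (I(L) = 5 - (-3 - L) = 5 + (3 + L) = 8 + L)
a(w) = 11 (a(w) = 8 + 3 = 11)
q = -⅛ (q = 1/(-11 + 3) = 1/(-8) = -⅛ ≈ -0.12500)
K(C) = -42/155 + 14*C/155 (K(C) = (C - 3)/(11 + 1/(10 + 4)) = (-3 + C)/(11 + 1/14) = (-3 + C)/(155/14) = (-3 + C)*(14/155) = -42/155 + 14*C/155)
5014*K(q) = 5014*(-42/155 + (14/155)*(-⅛)) = 5014*(-42/155 - 7/620) = 5014*(-35/124) = -87745/62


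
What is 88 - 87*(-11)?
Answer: 1045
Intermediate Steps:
88 - 87*(-11) = 88 + 957 = 1045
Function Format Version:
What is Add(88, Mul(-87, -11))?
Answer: 1045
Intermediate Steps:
Add(88, Mul(-87, -11)) = Add(88, 957) = 1045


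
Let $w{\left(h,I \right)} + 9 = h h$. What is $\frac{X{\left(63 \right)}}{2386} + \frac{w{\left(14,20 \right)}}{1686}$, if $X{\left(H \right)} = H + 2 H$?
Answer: $\frac{191209}{1005699} \approx 0.19013$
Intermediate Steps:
$w{\left(h,I \right)} = -9 + h^{2}$ ($w{\left(h,I \right)} = -9 + h h = -9 + h^{2}$)
$X{\left(H \right)} = 3 H$
$\frac{X{\left(63 \right)}}{2386} + \frac{w{\left(14,20 \right)}}{1686} = \frac{3 \cdot 63}{2386} + \frac{-9 + 14^{2}}{1686} = 189 \cdot \frac{1}{2386} + \left(-9 + 196\right) \frac{1}{1686} = \frac{189}{2386} + 187 \cdot \frac{1}{1686} = \frac{189}{2386} + \frac{187}{1686} = \frac{191209}{1005699}$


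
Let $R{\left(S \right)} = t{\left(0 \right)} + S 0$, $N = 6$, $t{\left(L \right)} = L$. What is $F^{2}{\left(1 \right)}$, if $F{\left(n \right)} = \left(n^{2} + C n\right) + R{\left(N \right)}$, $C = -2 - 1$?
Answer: $4$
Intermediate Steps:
$C = -3$ ($C = -2 - 1 = -3$)
$R{\left(S \right)} = 0$ ($R{\left(S \right)} = 0 + S 0 = 0 + 0 = 0$)
$F{\left(n \right)} = n^{2} - 3 n$ ($F{\left(n \right)} = \left(n^{2} - 3 n\right) + 0 = n^{2} - 3 n$)
$F^{2}{\left(1 \right)} = \left(1 \left(-3 + 1\right)\right)^{2} = \left(1 \left(-2\right)\right)^{2} = \left(-2\right)^{2} = 4$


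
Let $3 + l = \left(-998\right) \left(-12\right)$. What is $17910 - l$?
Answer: $5937$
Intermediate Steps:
$l = 11973$ ($l = -3 - -11976 = -3 + 11976 = 11973$)
$17910 - l = 17910 - 11973 = 5937$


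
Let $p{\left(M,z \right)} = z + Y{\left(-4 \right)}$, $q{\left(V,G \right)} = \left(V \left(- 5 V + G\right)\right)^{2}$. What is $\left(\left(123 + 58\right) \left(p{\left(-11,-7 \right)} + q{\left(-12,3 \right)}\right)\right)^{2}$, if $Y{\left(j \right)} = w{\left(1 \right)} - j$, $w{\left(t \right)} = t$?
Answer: $10701417118103716$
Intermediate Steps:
$Y{\left(j \right)} = 1 - j$
$q{\left(V,G \right)} = V^{2} \left(G - 5 V\right)^{2}$ ($q{\left(V,G \right)} = \left(V \left(G - 5 V\right)\right)^{2} = V^{2} \left(G - 5 V\right)^{2}$)
$p{\left(M,z \right)} = 5 + z$ ($p{\left(M,z \right)} = z + \left(1 - -4\right) = z + \left(1 + 4\right) = z + 5 = 5 + z$)
$\left(\left(123 + 58\right) \left(p{\left(-11,-7 \right)} + q{\left(-12,3 \right)}\right)\right)^{2} = \left(\left(123 + 58\right) \left(\left(5 - 7\right) + \left(-12\right)^{2} \left(3 - -60\right)^{2}\right)\right)^{2} = \left(181 \left(-2 + 144 \left(3 + 60\right)^{2}\right)\right)^{2} = \left(181 \left(-2 + 144 \cdot 63^{2}\right)\right)^{2} = \left(181 \left(-2 + 144 \cdot 3969\right)\right)^{2} = \left(181 \left(-2 + 571536\right)\right)^{2} = \left(181 \cdot 571534\right)^{2} = 103447654^{2} = 10701417118103716$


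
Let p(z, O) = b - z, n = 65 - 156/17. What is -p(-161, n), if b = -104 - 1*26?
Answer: -31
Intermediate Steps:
n = 949/17 (n = 65 - 156*1/17 = 65 - 156/17 = 949/17 ≈ 55.824)
b = -130 (b = -104 - 26 = -130)
p(z, O) = -130 - z
-p(-161, n) = -(-130 - 1*(-161)) = -(-130 + 161) = -1*31 = -31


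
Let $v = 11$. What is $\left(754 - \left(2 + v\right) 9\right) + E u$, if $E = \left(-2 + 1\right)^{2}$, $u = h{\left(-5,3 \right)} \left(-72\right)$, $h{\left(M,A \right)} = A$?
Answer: $421$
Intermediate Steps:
$u = -216$ ($u = 3 \left(-72\right) = -216$)
$E = 1$ ($E = \left(-1\right)^{2} = 1$)
$\left(754 - \left(2 + v\right) 9\right) + E u = \left(754 - \left(2 + 11\right) 9\right) + 1 \left(-216\right) = \left(754 - 13 \cdot 9\right) - 216 = \left(754 - 117\right) - 216 = 637 - 216 = 421$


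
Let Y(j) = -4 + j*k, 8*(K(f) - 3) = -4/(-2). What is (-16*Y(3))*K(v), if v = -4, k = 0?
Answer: 208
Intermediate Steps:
K(f) = 13/4 (K(f) = 3 + (-4/(-2))/8 = 3 + (-4*(-1/2))/8 = 3 + (1/8)*2 = 3 + 1/4 = 13/4)
Y(j) = -4 (Y(j) = -4 + j*0 = -4 + 0 = -4)
(-16*Y(3))*K(v) = -16*(-4)*(13/4) = 64*(13/4) = 208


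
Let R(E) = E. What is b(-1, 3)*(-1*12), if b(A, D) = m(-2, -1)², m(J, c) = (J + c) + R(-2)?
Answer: -300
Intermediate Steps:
m(J, c) = -2 + J + c (m(J, c) = (J + c) - 2 = -2 + J + c)
b(A, D) = 25 (b(A, D) = (-2 - 2 - 1)² = (-5)² = 25)
b(-1, 3)*(-1*12) = 25*(-1*12) = 25*(-12) = -300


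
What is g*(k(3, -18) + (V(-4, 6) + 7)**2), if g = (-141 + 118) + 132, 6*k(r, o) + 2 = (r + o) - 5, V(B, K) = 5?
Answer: 45889/3 ≈ 15296.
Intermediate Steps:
k(r, o) = -7/6 + o/6 + r/6 (k(r, o) = -1/3 + ((r + o) - 5)/6 = -1/3 + ((o + r) - 5)/6 = -1/3 + (-5 + o + r)/6 = -1/3 + (-5/6 + o/6 + r/6) = -7/6 + o/6 + r/6)
g = 109 (g = -23 + 132 = 109)
g*(k(3, -18) + (V(-4, 6) + 7)**2) = 109*((-7/6 + (1/6)*(-18) + (1/6)*3) + (5 + 7)**2) = 109*((-7/6 - 3 + 1/2) + 12**2) = 109*(-11/3 + 144) = 109*(421/3) = 45889/3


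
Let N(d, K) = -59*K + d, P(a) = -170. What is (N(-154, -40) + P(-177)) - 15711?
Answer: -13675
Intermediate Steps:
N(d, K) = d - 59*K
(N(-154, -40) + P(-177)) - 15711 = ((-154 - 59*(-40)) - 170) - 15711 = ((-154 + 2360) - 170) - 15711 = (2206 - 170) - 15711 = 2036 - 15711 = -13675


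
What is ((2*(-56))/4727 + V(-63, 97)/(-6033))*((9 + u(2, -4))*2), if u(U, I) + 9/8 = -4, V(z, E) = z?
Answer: -3904915/38023988 ≈ -0.10270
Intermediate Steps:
u(U, I) = -41/8 (u(U, I) = -9/8 - 4 = -41/8)
((2*(-56))/4727 + V(-63, 97)/(-6033))*((9 + u(2, -4))*2) = ((2*(-56))/4727 - 63/(-6033))*((9 - 41/8)*2) = (-112*1/4727 - 63*(-1/6033))*((31/8)*2) = (-112/4727 + 21/2011)*(31/4) = -125965/9505997*31/4 = -3904915/38023988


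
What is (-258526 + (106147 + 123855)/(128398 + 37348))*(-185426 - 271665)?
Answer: 9793042208656927/82873 ≈ 1.1817e+11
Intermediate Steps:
(-258526 + (106147 + 123855)/(128398 + 37348))*(-185426 - 271665) = (-258526 + 230002/165746)*(-457091) = (-258526 + 230002*(1/165746))*(-457091) = (-258526 + 115001/82873)*(-457091) = -21424710197/82873*(-457091) = 9793042208656927/82873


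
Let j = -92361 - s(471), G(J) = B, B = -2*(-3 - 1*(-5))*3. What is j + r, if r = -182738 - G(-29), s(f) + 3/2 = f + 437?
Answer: -551987/2 ≈ -2.7599e+5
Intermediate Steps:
s(f) = 871/2 + f (s(f) = -3/2 + (f + 437) = -3/2 + (437 + f) = 871/2 + f)
B = -12 (B = -2*(-3 + 5)*3 = -2*2*3 = -4*3 = -12)
G(J) = -12
j = -186535/2 (j = -92361 - (871/2 + 471) = -92361 - 1*1813/2 = -92361 - 1813/2 = -186535/2 ≈ -93268.)
r = -182726 (r = -182738 - 1*(-12) = -182738 + 12 = -182726)
j + r = -186535/2 - 182726 = -551987/2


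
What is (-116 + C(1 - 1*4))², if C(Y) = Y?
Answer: 14161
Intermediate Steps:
(-116 + C(1 - 1*4))² = (-116 + (1 - 1*4))² = (-116 + (1 - 4))² = (-116 - 3)² = (-119)² = 14161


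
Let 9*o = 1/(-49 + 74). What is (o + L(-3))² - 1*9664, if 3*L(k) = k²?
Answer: -488783024/50625 ≈ -9655.0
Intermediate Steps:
L(k) = k²/3
o = 1/225 (o = 1/(9*(-49 + 74)) = (⅑)/25 = (⅑)*(1/25) = 1/225 ≈ 0.0044444)
(o + L(-3))² - 1*9664 = (1/225 + (⅓)*(-3)²)² - 1*9664 = (1/225 + (⅓)*9)² - 9664 = (1/225 + 3)² - 9664 = (676/225)² - 9664 = 456976/50625 - 9664 = -488783024/50625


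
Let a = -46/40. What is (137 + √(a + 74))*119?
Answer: 16303 + 119*√7285/10 ≈ 17319.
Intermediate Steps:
a = -23/20 (a = -46*1/40 = -23/20 ≈ -1.1500)
(137 + √(a + 74))*119 = (137 + √(-23/20 + 74))*119 = (137 + √(1457/20))*119 = (137 + √7285/10)*119 = 16303 + 119*√7285/10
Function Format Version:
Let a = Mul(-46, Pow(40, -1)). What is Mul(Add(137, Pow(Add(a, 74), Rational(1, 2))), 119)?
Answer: Add(16303, Mul(Rational(119, 10), Pow(7285, Rational(1, 2)))) ≈ 17319.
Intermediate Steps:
a = Rational(-23, 20) (a = Mul(-46, Rational(1, 40)) = Rational(-23, 20) ≈ -1.1500)
Mul(Add(137, Pow(Add(a, 74), Rational(1, 2))), 119) = Mul(Add(137, Pow(Add(Rational(-23, 20), 74), Rational(1, 2))), 119) = Mul(Add(137, Pow(Rational(1457, 20), Rational(1, 2))), 119) = Mul(Add(137, Mul(Rational(1, 10), Pow(7285, Rational(1, 2)))), 119) = Add(16303, Mul(Rational(119, 10), Pow(7285, Rational(1, 2))))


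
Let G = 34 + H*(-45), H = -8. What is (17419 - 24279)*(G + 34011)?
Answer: -236018300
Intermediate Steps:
G = 394 (G = 34 - 8*(-45) = 34 + 360 = 394)
(17419 - 24279)*(G + 34011) = (17419 - 24279)*(394 + 34011) = -6860*34405 = -236018300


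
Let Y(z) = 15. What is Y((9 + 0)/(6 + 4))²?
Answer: 225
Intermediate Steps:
Y((9 + 0)/(6 + 4))² = 15² = 225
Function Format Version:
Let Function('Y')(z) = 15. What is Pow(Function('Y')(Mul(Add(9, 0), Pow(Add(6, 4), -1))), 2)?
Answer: 225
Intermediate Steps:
Pow(Function('Y')(Mul(Add(9, 0), Pow(Add(6, 4), -1))), 2) = Pow(15, 2) = 225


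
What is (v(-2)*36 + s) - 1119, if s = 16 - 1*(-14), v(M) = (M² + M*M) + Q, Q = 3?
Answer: -693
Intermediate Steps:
v(M) = 3 + 2*M² (v(M) = (M² + M*M) + 3 = (M² + M²) + 3 = 2*M² + 3 = 3 + 2*M²)
s = 30 (s = 16 + 14 = 30)
(v(-2)*36 + s) - 1119 = ((3 + 2*(-2)²)*36 + 30) - 1119 = ((3 + 2*4)*36 + 30) - 1119 = ((3 + 8)*36 + 30) - 1119 = (11*36 + 30) - 1119 = (396 + 30) - 1119 = 426 - 1119 = -693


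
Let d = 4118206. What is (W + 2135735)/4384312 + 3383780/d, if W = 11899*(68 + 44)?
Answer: 14559613834249/9027749992136 ≈ 1.6128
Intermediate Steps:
W = 1332688 (W = 11899*112 = 1332688)
(W + 2135735)/4384312 + 3383780/d = (1332688 + 2135735)/4384312 + 3383780/4118206 = 3468423*(1/4384312) + 3383780*(1/4118206) = 3468423/4384312 + 1691890/2059103 = 14559613834249/9027749992136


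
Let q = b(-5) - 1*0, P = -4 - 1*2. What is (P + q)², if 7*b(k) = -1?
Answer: 1849/49 ≈ 37.735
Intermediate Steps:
b(k) = -⅐ (b(k) = (⅐)*(-1) = -⅐)
P = -6 (P = -4 - 2 = -6)
q = -⅐ (q = -⅐ - 1*0 = -⅐ + 0 = -⅐ ≈ -0.14286)
(P + q)² = (-6 - ⅐)² = (-43/7)² = 1849/49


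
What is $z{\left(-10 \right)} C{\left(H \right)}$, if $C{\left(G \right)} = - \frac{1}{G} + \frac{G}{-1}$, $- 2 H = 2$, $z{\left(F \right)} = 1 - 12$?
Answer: $-22$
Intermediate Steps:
$z{\left(F \right)} = -11$ ($z{\left(F \right)} = 1 - 12 = -11$)
$H = -1$ ($H = \left(- \frac{1}{2}\right) 2 = -1$)
$C{\left(G \right)} = - G - \frac{1}{G}$ ($C{\left(G \right)} = - \frac{1}{G} + G \left(-1\right) = - \frac{1}{G} - G = - G - \frac{1}{G}$)
$z{\left(-10 \right)} C{\left(H \right)} = - 11 \left(\left(-1\right) \left(-1\right) - \frac{1}{-1}\right) = - 11 \left(1 - -1\right) = - 11 \left(1 + 1\right) = \left(-11\right) 2 = -22$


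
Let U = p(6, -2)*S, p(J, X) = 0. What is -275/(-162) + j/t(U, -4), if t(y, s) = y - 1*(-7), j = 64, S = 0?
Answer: 12293/1134 ≈ 10.840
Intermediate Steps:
U = 0 (U = 0*0 = 0)
t(y, s) = 7 + y (t(y, s) = y + 7 = 7 + y)
-275/(-162) + j/t(U, -4) = -275/(-162) + 64/(7 + 0) = -275*(-1/162) + 64/7 = 275/162 + 64*(⅐) = 275/162 + 64/7 = 12293/1134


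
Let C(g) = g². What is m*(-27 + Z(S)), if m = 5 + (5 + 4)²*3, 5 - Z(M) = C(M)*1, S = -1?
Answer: -5704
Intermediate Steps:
Z(M) = 5 - M²
m = 248 (m = 5 + 9²*3 = 5 + 81*3 = 5 + 243 = 248)
m*(-27 + Z(S)) = 248*(-27 + (5 - 1*(-1)²)) = 248*(-27 + (5 - 1*1)) = 248*(-27 + (5 - 1)) = 248*(-27 + 4) = 248*(-23) = -5704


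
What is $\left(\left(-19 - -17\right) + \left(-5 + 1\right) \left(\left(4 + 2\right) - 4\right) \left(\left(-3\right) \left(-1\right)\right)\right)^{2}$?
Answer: $676$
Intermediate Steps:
$\left(\left(-19 - -17\right) + \left(-5 + 1\right) \left(\left(4 + 2\right) - 4\right) \left(\left(-3\right) \left(-1\right)\right)\right)^{2} = \left(\left(-19 + 17\right) + - 4 \left(6 - 4\right) 3\right)^{2} = \left(-2 + \left(-4\right) 2 \cdot 3\right)^{2} = \left(-2 - 24\right)^{2} = \left(-26\right)^{2} = 676$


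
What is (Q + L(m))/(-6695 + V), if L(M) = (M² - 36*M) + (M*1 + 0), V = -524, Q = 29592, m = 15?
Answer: -29292/7219 ≈ -4.0576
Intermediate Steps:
L(M) = M² - 35*M (L(M) = (M² - 36*M) + (M + 0) = (M² - 36*M) + M = M² - 35*M)
(Q + L(m))/(-6695 + V) = (29592 + 15*(-35 + 15))/(-6695 - 524) = (29592 + 15*(-20))/(-7219) = (29592 - 300)*(-1/7219) = 29292*(-1/7219) = -29292/7219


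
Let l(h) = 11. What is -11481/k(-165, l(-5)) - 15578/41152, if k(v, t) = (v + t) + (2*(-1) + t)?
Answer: 235103651/2983520 ≈ 78.801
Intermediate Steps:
k(v, t) = -2 + v + 2*t (k(v, t) = (t + v) + (-2 + t) = -2 + v + 2*t)
-11481/k(-165, l(-5)) - 15578/41152 = -11481/(-2 - 165 + 2*11) - 15578/41152 = -11481/(-2 - 165 + 22) - 15578*1/41152 = -11481/(-145) - 7789/20576 = -11481*(-1/145) - 7789/20576 = 11481/145 - 7789/20576 = 235103651/2983520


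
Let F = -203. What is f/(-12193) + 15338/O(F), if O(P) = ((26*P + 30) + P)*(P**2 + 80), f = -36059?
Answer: 8115480101767/2744233871427 ≈ 2.9573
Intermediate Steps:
O(P) = (30 + 27*P)*(80 + P**2) (O(P) = ((30 + 26*P) + P)*(80 + P**2) = (30 + 27*P)*(80 + P**2))
f/(-12193) + 15338/O(F) = -36059/(-12193) + 15338/(2400 + 27*(-203)**3 + 30*(-203)**2 + 2160*(-203)) = -36059*(-1/12193) + 15338/(2400 + 27*(-8365427) + 30*41209 - 438480) = 36059/12193 + 15338/(2400 - 225866529 + 1236270 - 438480) = 36059/12193 + 15338/(-225066339) = 36059/12193 + 15338*(-1/225066339) = 36059/12193 - 15338/225066339 = 8115480101767/2744233871427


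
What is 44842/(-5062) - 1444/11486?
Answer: -130591185/14535533 ≈ -8.9843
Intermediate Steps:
44842/(-5062) - 1444/11486 = 44842*(-1/5062) - 1444*1/11486 = -22421/2531 - 722/5743 = -130591185/14535533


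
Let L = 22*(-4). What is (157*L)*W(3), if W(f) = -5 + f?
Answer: 27632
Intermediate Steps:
L = -88
(157*L)*W(3) = (157*(-88))*(-5 + 3) = -13816*(-2) = 27632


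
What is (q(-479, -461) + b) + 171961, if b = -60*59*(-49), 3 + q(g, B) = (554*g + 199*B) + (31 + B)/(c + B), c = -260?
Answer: -8425897/721 ≈ -11686.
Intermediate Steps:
q(g, B) = -3 + 199*B + 554*g + (31 + B)/(-260 + B) (q(g, B) = -3 + ((554*g + 199*B) + (31 + B)/(-260 + B)) = -3 + ((199*B + 554*g) + (31 + B)/(-260 + B)) = -3 + (199*B + 554*g + (31 + B)/(-260 + B)) = -3 + 199*B + 554*g + (31 + B)/(-260 + B))
b = 173460 (b = -3540*(-49) = 173460)
(q(-479, -461) + b) + 171961 = ((811 - 144040*(-479) - 51742*(-461) + 199*(-461)² + 554*(-461)*(-479))/(-260 - 461) + 173460) + 171961 = ((811 + 68995160 + 23853062 + 199*212521 + 122333726)/(-721) + 173460) + 171961 = (-(811 + 68995160 + 23853062 + 42291679 + 122333726)/721 + 173460) + 171961 = (-1/721*257474438 + 173460) + 171961 = (-257474438/721 + 173460) + 171961 = -132409778/721 + 171961 = -8425897/721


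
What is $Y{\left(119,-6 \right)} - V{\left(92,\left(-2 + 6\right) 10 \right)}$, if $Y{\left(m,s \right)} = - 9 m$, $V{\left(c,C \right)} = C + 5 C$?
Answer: $-1311$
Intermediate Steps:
$V{\left(c,C \right)} = 6 C$
$Y{\left(119,-6 \right)} - V{\left(92,\left(-2 + 6\right) 10 \right)} = \left(-9\right) 119 - 6 \left(-2 + 6\right) 10 = -1071 - 6 \cdot 4 \cdot 10 = -1071 - 6 \cdot 40 = -1071 - 240 = -1311$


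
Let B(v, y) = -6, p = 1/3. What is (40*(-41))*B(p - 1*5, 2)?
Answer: 9840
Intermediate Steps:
p = ⅓ ≈ 0.33333
(40*(-41))*B(p - 1*5, 2) = (40*(-41))*(-6) = -1640*(-6) = 9840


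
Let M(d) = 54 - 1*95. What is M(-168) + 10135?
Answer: 10094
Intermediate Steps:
M(d) = -41 (M(d) = 54 - 95 = -41)
M(-168) + 10135 = -41 + 10135 = 10094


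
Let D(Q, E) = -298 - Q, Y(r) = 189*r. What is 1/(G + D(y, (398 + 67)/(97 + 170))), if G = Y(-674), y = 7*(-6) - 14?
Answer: -1/127628 ≈ -7.8353e-6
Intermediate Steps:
y = -56 (y = -42 - 14 = -56)
G = -127386 (G = 189*(-674) = -127386)
1/(G + D(y, (398 + 67)/(97 + 170))) = 1/(-127386 + (-298 - 1*(-56))) = 1/(-127386 + (-298 + 56)) = 1/(-127386 - 242) = 1/(-127628) = -1/127628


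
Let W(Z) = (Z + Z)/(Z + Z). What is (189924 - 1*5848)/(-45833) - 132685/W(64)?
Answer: -6081535681/45833 ≈ -1.3269e+5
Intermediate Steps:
W(Z) = 1 (W(Z) = (2*Z)/((2*Z)) = (2*Z)*(1/(2*Z)) = 1)
(189924 - 1*5848)/(-45833) - 132685/W(64) = (189924 - 1*5848)/(-45833) - 132685/1 = (189924 - 5848)*(-1/45833) - 132685*1 = 184076*(-1/45833) - 132685 = -184076/45833 - 132685 = -6081535681/45833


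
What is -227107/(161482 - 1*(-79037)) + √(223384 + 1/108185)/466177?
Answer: -227107/240519 + √2614485046065585/50433358745 ≈ -0.94322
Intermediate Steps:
-227107/(161482 - 1*(-79037)) + √(223384 + 1/108185)/466177 = -227107/(161482 + 79037) + √(223384 + 1/108185)*(1/466177) = -227107/240519 + √(24166798041/108185)*(1/466177) = -227107*1/240519 + (√2614485046065585/108185)*(1/466177) = -227107/240519 + √2614485046065585/50433358745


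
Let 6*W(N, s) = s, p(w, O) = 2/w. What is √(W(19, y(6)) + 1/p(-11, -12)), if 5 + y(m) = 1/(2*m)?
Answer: I*√910/12 ≈ 2.5139*I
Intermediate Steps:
y(m) = -5 + 1/(2*m)
W(N, s) = s/6
√(W(19, y(6)) + 1/p(-11, -12)) = √((-5 + (½)/6)/6 + 1/(2/(-11))) = √((-5 + (½)*(⅙))/6 + 1/(2*(-1/11))) = √((-5 + 1/12)/6 + 1/(-2/11)) = √((⅙)*(-59/12) - 11/2) = √(-59/72 - 11/2) = √(-455/72) = I*√910/12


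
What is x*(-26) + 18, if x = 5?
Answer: -112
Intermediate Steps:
x*(-26) + 18 = 5*(-26) + 18 = -130 + 18 = -112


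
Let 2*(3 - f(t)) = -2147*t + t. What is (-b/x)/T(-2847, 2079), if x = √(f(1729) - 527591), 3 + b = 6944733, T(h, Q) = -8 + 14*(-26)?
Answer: 1157455*√1327629/82312998 ≈ 16.202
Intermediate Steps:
f(t) = 3 + 1073*t (f(t) = 3 - (-2147*t + t)/2 = 3 - (-1073)*t = 3 + 1073*t)
T(h, Q) = -372 (T(h, Q) = -8 - 364 = -372)
b = 6944730 (b = -3 + 6944733 = 6944730)
x = √1327629 (x = √((3 + 1073*1729) - 527591) = √((3 + 1855217) - 527591) = √(1855220 - 527591) = √1327629 ≈ 1152.2)
(-b/x)/T(-2847, 2079) = -6944730/(√1327629)/(-372) = -6944730*√1327629/1327629*(-1/372) = -2314910*√1327629/442543*(-1/372) = 1157455*√1327629/82312998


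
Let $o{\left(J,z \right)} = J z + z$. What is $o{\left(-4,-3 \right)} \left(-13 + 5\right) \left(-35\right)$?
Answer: $2520$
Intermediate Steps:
$o{\left(J,z \right)} = z + J z$
$o{\left(-4,-3 \right)} \left(-13 + 5\right) \left(-35\right) = - 3 \left(1 - 4\right) \left(-13 + 5\right) \left(-35\right) = \left(-3\right) \left(-3\right) \left(-8\right) \left(-35\right) = 9 \left(-8\right) \left(-35\right) = \left(-72\right) \left(-35\right) = 2520$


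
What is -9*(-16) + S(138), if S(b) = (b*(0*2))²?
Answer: 144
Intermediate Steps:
S(b) = 0 (S(b) = (b*0)² = 0² = 0)
-9*(-16) + S(138) = -9*(-16) + 0 = 144 + 0 = 144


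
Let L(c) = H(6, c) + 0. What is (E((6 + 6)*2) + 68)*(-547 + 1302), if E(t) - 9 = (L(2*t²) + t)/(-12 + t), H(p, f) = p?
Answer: 120045/2 ≈ 60023.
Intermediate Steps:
L(c) = 6 (L(c) = 6 + 0 = 6)
E(t) = 9 + (6 + t)/(-12 + t)
(E((6 + 6)*2) + 68)*(-547 + 1302) = (2*(-51 + 5*((6 + 6)*2))/(-12 + (6 + 6)*2) + 68)*(-547 + 1302) = (2*(-51 + 5*(12*2))/(-12 + 12*2) + 68)*755 = (2*(-51 + 5*24)/(-12 + 24) + 68)*755 = (2*(-51 + 120)/12 + 68)*755 = (2*(1/12)*69 + 68)*755 = (23/2 + 68)*755 = (159/2)*755 = 120045/2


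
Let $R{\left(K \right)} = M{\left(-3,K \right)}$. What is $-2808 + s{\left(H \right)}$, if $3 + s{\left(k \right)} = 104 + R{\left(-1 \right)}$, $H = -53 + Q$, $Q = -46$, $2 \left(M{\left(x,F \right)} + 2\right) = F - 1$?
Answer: $-2710$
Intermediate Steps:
$M{\left(x,F \right)} = - \frac{5}{2} + \frac{F}{2}$ ($M{\left(x,F \right)} = -2 + \frac{F - 1}{2} = -2 + \frac{-1 + F}{2} = -2 + \left(- \frac{1}{2} + \frac{F}{2}\right) = - \frac{5}{2} + \frac{F}{2}$)
$R{\left(K \right)} = - \frac{5}{2} + \frac{K}{2}$
$H = -99$ ($H = -53 - 46 = -99$)
$s{\left(k \right)} = 98$ ($s{\left(k \right)} = -3 + \left(104 + \left(- \frac{5}{2} + \frac{1}{2} \left(-1\right)\right)\right) = -3 + \left(104 - 3\right) = -3 + 101 = 98$)
$-2808 + s{\left(H \right)} = -2808 + 98 = -2710$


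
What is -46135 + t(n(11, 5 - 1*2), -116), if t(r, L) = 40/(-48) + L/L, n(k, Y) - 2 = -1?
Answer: -276809/6 ≈ -46135.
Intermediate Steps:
n(k, Y) = 1 (n(k, Y) = 2 - 1 = 1)
t(r, L) = ⅙ (t(r, L) = 40*(-1/48) + 1 = -⅚ + 1 = ⅙)
-46135 + t(n(11, 5 - 1*2), -116) = -46135 + ⅙ = -276809/6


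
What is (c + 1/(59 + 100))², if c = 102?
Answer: 263055961/25281 ≈ 10405.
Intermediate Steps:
(c + 1/(59 + 100))² = (102 + 1/(59 + 100))² = (102 + 1/159)² = (16219/159)² = 263055961/25281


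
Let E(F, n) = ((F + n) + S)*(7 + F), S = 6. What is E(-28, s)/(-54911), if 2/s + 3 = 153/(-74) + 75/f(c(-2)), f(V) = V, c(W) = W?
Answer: -34724/4118325 ≈ -0.0084316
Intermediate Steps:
s = -74/1575 (s = 2/(-3 + (153/(-74) + 75/(-2))) = 2/(-3 + (153*(-1/74) + 75*(-1/2))) = 2/(-3 + (-153/74 - 75/2)) = 2/(-3 - 1464/37) = 2/(-1575/37) = 2*(-37/1575) = -74/1575 ≈ -0.046984)
E(F, n) = (7 + F)*(6 + F + n) (E(F, n) = ((F + n) + 6)*(7 + F) = (6 + F + n)*(7 + F) = (7 + F)*(6 + F + n))
E(-28, s)/(-54911) = (42 + (-28)**2 + 7*(-74/1575) + 13*(-28) - 28*(-74/1575))/(-54911) = (42 + 784 - 74/225 - 364 + 296/225)*(-1/54911) = (34724/75)*(-1/54911) = -34724/4118325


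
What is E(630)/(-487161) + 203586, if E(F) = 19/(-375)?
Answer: 37192184754769/182685375 ≈ 2.0359e+5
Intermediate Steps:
E(F) = -19/375 (E(F) = 19*(-1/375) = -19/375)
E(630)/(-487161) + 203586 = -19/375/(-487161) + 203586 = -19/375*(-1/487161) + 203586 = 19/182685375 + 203586 = 37192184754769/182685375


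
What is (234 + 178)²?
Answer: 169744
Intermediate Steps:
(234 + 178)² = 412² = 169744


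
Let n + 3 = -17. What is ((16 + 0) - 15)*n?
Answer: -20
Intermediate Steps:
n = -20 (n = -3 - 17 = -20)
((16 + 0) - 15)*n = ((16 + 0) - 15)*(-20) = (16 - 15)*(-20) = 1*(-20) = -20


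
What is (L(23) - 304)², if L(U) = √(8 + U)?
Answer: (304 - √31)² ≈ 89062.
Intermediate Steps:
(L(23) - 304)² = (√(8 + 23) - 304)² = (√31 - 304)² = (-304 + √31)²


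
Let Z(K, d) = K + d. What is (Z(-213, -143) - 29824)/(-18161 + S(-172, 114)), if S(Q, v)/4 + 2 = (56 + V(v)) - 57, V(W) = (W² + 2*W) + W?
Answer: -30180/35179 ≈ -0.85790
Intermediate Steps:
V(W) = W² + 3*W
S(Q, v) = -12 + 4*v*(3 + v) (S(Q, v) = -8 + 4*((56 + v*(3 + v)) - 57) = -8 + 4*(-1 + v*(3 + v)) = -8 + (-4 + 4*v*(3 + v)) = -12 + 4*v*(3 + v))
(Z(-213, -143) - 29824)/(-18161 + S(-172, 114)) = ((-213 - 143) - 29824)/(-18161 + (-12 + 4*114*(3 + 114))) = (-356 - 29824)/(-18161 + (-12 + 4*114*117)) = -30180/(-18161 + (-12 + 53352)) = -30180/(-18161 + 53340) = -30180/35179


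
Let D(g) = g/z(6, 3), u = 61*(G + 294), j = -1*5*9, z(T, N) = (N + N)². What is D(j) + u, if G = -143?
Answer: 36839/4 ≈ 9209.8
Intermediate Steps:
z(T, N) = 4*N² (z(T, N) = (2*N)² = 4*N²)
j = -45 (j = -5*9 = -45)
u = 9211 (u = 61*(-143 + 294) = 61*151 = 9211)
D(g) = g/36 (D(g) = g/((4*3²)) = g/((4*9)) = g/36)
D(j) + u = (1/36)*(-45) + 9211 = -5/4 + 9211 = 36839/4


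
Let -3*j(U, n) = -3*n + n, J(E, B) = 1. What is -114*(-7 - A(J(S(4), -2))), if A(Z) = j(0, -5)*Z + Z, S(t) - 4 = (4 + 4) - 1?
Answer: 532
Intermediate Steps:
S(t) = 11 (S(t) = 4 + ((4 + 4) - 1) = 4 + (8 - 1) = 4 + 7 = 11)
j(U, n) = 2*n/3 (j(U, n) = -(-3*n + n)/3 = -(-2)*n/3 = 2*n/3)
A(Z) = -7*Z/3 (A(Z) = ((2/3)*(-5))*Z + Z = -10*Z/3 + Z = -7*Z/3)
-114*(-7 - A(J(S(4), -2))) = -114*(-7 - (-7)/3) = -114*(-7 - 1*(-7/3)) = -114*(-7 + 7/3) = -114*(-14/3) = 532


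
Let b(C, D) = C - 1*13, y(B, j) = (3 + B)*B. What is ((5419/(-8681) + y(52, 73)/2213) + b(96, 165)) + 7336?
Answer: 142539637620/19211053 ≈ 7419.7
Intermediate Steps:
y(B, j) = B*(3 + B)
b(C, D) = -13 + C (b(C, D) = C - 13 = -13 + C)
((5419/(-8681) + y(52, 73)/2213) + b(96, 165)) + 7336 = ((5419/(-8681) + (52*(3 + 52))/2213) + (-13 + 96)) + 7336 = ((5419*(-1/8681) + (52*55)*(1/2213)) + 83) + 7336 = ((-5419/8681 + 2860*(1/2213)) + 83) + 7336 = ((-5419/8681 + 2860/2213) + 83) + 7336 = (12835413/19211053 + 83) + 7336 = 1607352812/19211053 + 7336 = 142539637620/19211053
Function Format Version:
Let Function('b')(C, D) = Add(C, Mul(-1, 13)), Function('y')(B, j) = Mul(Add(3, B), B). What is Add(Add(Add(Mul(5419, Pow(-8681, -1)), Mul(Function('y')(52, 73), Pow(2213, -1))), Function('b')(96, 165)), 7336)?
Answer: Rational(142539637620, 19211053) ≈ 7419.7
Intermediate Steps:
Function('y')(B, j) = Mul(B, Add(3, B))
Function('b')(C, D) = Add(-13, C) (Function('b')(C, D) = Add(C, -13) = Add(-13, C))
Add(Add(Add(Mul(5419, Pow(-8681, -1)), Mul(Function('y')(52, 73), Pow(2213, -1))), Function('b')(96, 165)), 7336) = Add(Add(Add(Mul(5419, Pow(-8681, -1)), Mul(Mul(52, Add(3, 52)), Pow(2213, -1))), Add(-13, 96)), 7336) = Add(Add(Add(Mul(5419, Rational(-1, 8681)), Mul(Mul(52, 55), Rational(1, 2213))), 83), 7336) = Add(Add(Add(Rational(-5419, 8681), Mul(2860, Rational(1, 2213))), 83), 7336) = Add(Add(Add(Rational(-5419, 8681), Rational(2860, 2213)), 83), 7336) = Add(Add(Rational(12835413, 19211053), 83), 7336) = Add(Rational(1607352812, 19211053), 7336) = Rational(142539637620, 19211053)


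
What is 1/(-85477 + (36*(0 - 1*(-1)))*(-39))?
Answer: -1/86881 ≈ -1.1510e-5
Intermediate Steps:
1/(-85477 + (36*(0 - 1*(-1)))*(-39)) = 1/(-85477 + (36*(0 + 1))*(-39)) = 1/(-85477 + (36*1)*(-39)) = 1/(-85477 + 36*(-39)) = 1/(-85477 - 1404) = 1/(-86881) = -1/86881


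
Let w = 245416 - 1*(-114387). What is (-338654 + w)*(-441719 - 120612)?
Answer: -11892738319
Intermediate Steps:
w = 359803 (w = 245416 + 114387 = 359803)
(-338654 + w)*(-441719 - 120612) = (-338654 + 359803)*(-441719 - 120612) = 21149*(-562331) = -11892738319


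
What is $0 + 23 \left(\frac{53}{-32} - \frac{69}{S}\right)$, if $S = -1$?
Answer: $\frac{49565}{32} \approx 1548.9$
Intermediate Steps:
$0 + 23 \left(\frac{53}{-32} - \frac{69}{S}\right) = 0 + 23 \left(\frac{53}{-32} - \frac{69}{-1}\right) = 0 + 23 \left(53 \left(- \frac{1}{32}\right) - -69\right) = 0 + 23 \left(- \frac{53}{32} + 69\right) = 0 + 23 \cdot \frac{2155}{32} = 0 + \frac{49565}{32} = \frac{49565}{32}$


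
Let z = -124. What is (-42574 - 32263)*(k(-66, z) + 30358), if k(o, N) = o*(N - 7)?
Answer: -2918942348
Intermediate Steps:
k(o, N) = o*(-7 + N)
(-42574 - 32263)*(k(-66, z) + 30358) = (-42574 - 32263)*(-66*(-7 - 124) + 30358) = -74837*(-66*(-131) + 30358) = -74837*(8646 + 30358) = -74837*39004 = -2918942348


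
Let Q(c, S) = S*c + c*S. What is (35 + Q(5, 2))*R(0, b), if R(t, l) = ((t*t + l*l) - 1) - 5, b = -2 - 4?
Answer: 1650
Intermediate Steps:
Q(c, S) = 2*S*c (Q(c, S) = S*c + S*c = 2*S*c)
b = -6
R(t, l) = -6 + l² + t² (R(t, l) = ((t² + l²) - 1) - 5 = ((l² + t²) - 1) - 5 = (-1 + l² + t²) - 5 = -6 + l² + t²)
(35 + Q(5, 2))*R(0, b) = (35 + 2*2*5)*(-6 + (-6)² + 0²) = (35 + 20)*(-6 + 36 + 0) = 55*30 = 1650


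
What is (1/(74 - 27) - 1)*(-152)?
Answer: 6992/47 ≈ 148.77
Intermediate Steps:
(1/(74 - 27) - 1)*(-152) = (1/47 - 1)*(-152) = -46/47*(-152) = 6992/47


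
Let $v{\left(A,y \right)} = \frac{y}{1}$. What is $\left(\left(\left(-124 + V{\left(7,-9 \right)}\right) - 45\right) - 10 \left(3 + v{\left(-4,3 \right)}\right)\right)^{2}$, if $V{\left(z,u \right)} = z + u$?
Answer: $53361$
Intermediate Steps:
$v{\left(A,y \right)} = y$ ($v{\left(A,y \right)} = y 1 = y$)
$V{\left(z,u \right)} = u + z$
$\left(\left(\left(-124 + V{\left(7,-9 \right)}\right) - 45\right) - 10 \left(3 + v{\left(-4,3 \right)}\right)\right)^{2} = \left(\left(\left(-124 + \left(-9 + 7\right)\right) - 45\right) - 10 \left(3 + 3\right)\right)^{2} = \left(\left(\left(-124 - 2\right) - 45\right) - 60\right)^{2} = \left(\left(-126 - 45\right) - 60\right)^{2} = \left(-171 - 60\right)^{2} = \left(-231\right)^{2} = 53361$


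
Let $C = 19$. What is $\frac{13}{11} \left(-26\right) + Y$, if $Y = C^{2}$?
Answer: $\frac{3633}{11} \approx 330.27$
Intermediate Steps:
$Y = 361$ ($Y = 19^{2} = 361$)
$\frac{13}{11} \left(-26\right) + Y = \frac{13}{11} \left(-26\right) + 361 = - \frac{338}{11} + 361 = \frac{3633}{11}$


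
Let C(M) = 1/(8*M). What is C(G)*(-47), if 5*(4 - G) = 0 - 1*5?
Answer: -47/40 ≈ -1.1750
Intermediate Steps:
G = 5 (G = 4 - (0 - 1*5)/5 = 4 - (0 - 5)/5 = 4 - 1/5*(-5) = 4 + 1 = 5)
C(M) = 1/(8*M)
C(G)*(-47) = ((1/8)/5)*(-47) = ((1/8)*(1/5))*(-47) = (1/40)*(-47) = -47/40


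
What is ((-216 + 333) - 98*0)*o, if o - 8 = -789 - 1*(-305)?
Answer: -55692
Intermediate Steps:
o = -476 (o = 8 + (-789 - 1*(-305)) = 8 + (-789 + 305) = 8 - 484 = -476)
((-216 + 333) - 98*0)*o = ((-216 + 333) - 98*0)*(-476) = (117 + 0)*(-476) = 117*(-476) = -55692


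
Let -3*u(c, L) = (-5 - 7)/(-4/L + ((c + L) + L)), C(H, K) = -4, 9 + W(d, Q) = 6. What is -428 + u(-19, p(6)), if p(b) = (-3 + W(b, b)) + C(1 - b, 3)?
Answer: -82624/193 ≈ -428.10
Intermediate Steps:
W(d, Q) = -3 (W(d, Q) = -9 + 6 = -3)
p(b) = -10 (p(b) = (-3 - 3) - 4 = -6 - 4 = -10)
u(c, L) = 4/(c - 4/L + 2*L) (u(c, L) = -(-5 - 7)/(3*(-4/L + ((c + L) + L))) = -(-4)/(-4/L + ((L + c) + L)) = -(-4)/(-4/L + (c + 2*L)) = -(-4)/(c - 4/L + 2*L) = 4/(c - 4/L + 2*L))
-428 + u(-19, p(6)) = -428 + 4*(-10)/(-4 + 2*(-10)**2 - 10*(-19)) = -428 + 4*(-10)/(-4 + 2*100 + 190) = -428 + 4*(-10)/(-4 + 200 + 190) = -428 + 4*(-10)/386 = -428 + 4*(-10)*(1/386) = -428 - 20/193 = -82624/193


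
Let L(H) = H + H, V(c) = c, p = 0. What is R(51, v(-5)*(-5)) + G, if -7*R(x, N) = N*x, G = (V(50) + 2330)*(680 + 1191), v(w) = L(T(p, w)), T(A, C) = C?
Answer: 31168310/7 ≈ 4.4526e+6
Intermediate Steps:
L(H) = 2*H
v(w) = 2*w
G = 4452980 (G = (50 + 2330)*(680 + 1191) = 2380*1871 = 4452980)
R(x, N) = -N*x/7
R(51, v(-5)*(-5)) + G = -⅐*(2*(-5))*(-5)*51 + 4452980 = -⅐*(-10*(-5))*51 + 4452980 = -⅐*50*51 + 4452980 = -2550/7 + 4452980 = 31168310/7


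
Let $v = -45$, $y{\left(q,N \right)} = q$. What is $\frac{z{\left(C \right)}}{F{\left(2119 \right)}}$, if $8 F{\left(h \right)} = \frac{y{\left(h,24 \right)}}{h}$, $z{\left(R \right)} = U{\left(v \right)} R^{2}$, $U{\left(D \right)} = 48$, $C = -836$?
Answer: $268376064$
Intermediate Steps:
$z{\left(R \right)} = 48 R^{2}$
$F{\left(h \right)} = \frac{1}{8}$ ($F{\left(h \right)} = \frac{h \frac{1}{h}}{8} = \frac{1}{8} \cdot 1 = \frac{1}{8}$)
$\frac{z{\left(C \right)}}{F{\left(2119 \right)}} = 48 \left(-836\right)^{2} \frac{1}{\frac{1}{8}} = 48 \cdot 698896 \cdot 8 = 33547008 \cdot 8 = 268376064$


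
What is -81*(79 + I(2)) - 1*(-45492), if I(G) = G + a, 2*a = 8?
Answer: 38607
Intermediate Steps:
a = 4 (a = (½)*8 = 4)
I(G) = 4 + G (I(G) = G + 4 = 4 + G)
-81*(79 + I(2)) - 1*(-45492) = -81*(79 + (4 + 2)) - 1*(-45492) = -81*(79 + 6) + 45492 = -81*85 + 45492 = -6885 + 45492 = 38607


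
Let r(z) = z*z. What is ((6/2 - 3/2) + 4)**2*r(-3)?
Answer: 1089/4 ≈ 272.25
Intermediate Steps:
r(z) = z**2
((6/2 - 3/2) + 4)**2*r(-3) = ((6/2 - 3/2) + 4)**2*(-3)**2 = ((6*(1/2) - 3*1/2) + 4)**2*9 = ((3 - 3/2) + 4)**2*9 = (3/2 + 4)**2*9 = (11/2)**2*9 = (121/4)*9 = 1089/4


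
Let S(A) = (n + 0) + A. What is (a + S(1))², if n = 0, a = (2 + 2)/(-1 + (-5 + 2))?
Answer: 0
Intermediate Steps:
a = -1 (a = 4/(-1 - 3) = 4/(-4) = 4*(-¼) = -1)
S(A) = A (S(A) = (0 + 0) + A = 0 + A = A)
(a + S(1))² = (-1 + 1)² = 0² = 0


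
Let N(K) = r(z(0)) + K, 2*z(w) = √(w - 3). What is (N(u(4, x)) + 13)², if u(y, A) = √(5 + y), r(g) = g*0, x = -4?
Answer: 256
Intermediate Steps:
z(w) = √(-3 + w)/2 (z(w) = √(w - 3)/2 = √(-3 + w)/2)
r(g) = 0
N(K) = K (N(K) = 0 + K = K)
(N(u(4, x)) + 13)² = (√(5 + 4) + 13)² = (√9 + 13)² = (3 + 13)² = 16² = 256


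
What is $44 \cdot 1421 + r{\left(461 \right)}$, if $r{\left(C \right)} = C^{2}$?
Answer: $275045$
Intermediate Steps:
$44 \cdot 1421 + r{\left(461 \right)} = 44 \cdot 1421 + 461^{2} = 62524 + 212521 = 275045$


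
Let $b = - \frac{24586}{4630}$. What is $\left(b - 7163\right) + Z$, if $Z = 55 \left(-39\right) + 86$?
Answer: $- \frac{21361223}{2315} \approx -9227.3$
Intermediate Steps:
$b = - \frac{12293}{2315}$ ($b = \left(-24586\right) \frac{1}{4630} = - \frac{12293}{2315} \approx -5.3102$)
$Z = -2059$ ($Z = -2145 + 86 = -2059$)
$\left(b - 7163\right) + Z = \left(- \frac{12293}{2315} - 7163\right) - 2059 = - \frac{16594638}{2315} - 2059 = - \frac{21361223}{2315}$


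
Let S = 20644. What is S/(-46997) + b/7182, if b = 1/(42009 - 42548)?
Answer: -79914994109/181929992706 ≈ -0.43926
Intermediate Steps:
b = -1/539 (b = 1/(-539) = -1/539 ≈ -0.0018553)
S/(-46997) + b/7182 = 20644/(-46997) - 1/539/7182 = 20644*(-1/46997) - 1/539*1/7182 = -20644/46997 - 1/3871098 = -79914994109/181929992706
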